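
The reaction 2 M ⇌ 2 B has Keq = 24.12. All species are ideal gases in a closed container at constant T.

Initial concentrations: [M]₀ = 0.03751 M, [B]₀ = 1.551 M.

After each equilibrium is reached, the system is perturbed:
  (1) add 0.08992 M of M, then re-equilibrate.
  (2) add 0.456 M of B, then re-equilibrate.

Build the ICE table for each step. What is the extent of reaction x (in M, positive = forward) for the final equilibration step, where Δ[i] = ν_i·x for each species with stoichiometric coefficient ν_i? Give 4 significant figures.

x = -0.03857 M

Q₀ = 1710 vs Keq = 24.12 ⇒ Q>K, reverse
Step 1:
                  M         B
  I         0.03751     1.551
  C          0.2312   -0.2312
  E          0.2687      1.32
  solve Keq expr → x = -0.1156; check Q = 24.12
Then add 0.08992 M of M.
Step 2:
                  M         B
  I          0.3586      1.32
  C        -0.07471   0.07471
  E          0.2839     1.394
  solve Keq expr → x = 0.03735; check Q = 24.12
Then add 0.456 M of B.
Step 3:
                  M         B
  I          0.2839      1.85
  C         0.07714  -0.07714
  E          0.3611     1.773
  solve Keq expr → x = -0.03857; check Q = 24.12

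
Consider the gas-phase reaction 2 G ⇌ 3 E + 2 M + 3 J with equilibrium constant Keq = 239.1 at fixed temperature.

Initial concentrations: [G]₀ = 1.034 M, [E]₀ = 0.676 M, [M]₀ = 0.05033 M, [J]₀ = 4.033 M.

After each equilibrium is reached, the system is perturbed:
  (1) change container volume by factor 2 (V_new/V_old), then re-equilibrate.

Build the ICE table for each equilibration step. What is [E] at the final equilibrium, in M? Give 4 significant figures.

[E]_eq = 0.9486 M

Q₀ = 0.04801 vs Keq = 239.1 ⇒ Q<K, forward
Step 1:
                    G           E           M           J
  I             1.034       0.676     0.05033       4.033
  C           -0.4702      0.7054      0.4702      0.7054
  E            0.5638       1.381      0.5206       4.738
  solve Keq expr → x = 0.2351; check Q = 239.1
Then change container volume by factor 2 (V_new/V_old).
Step 2:
                    G           E           M           J
  I            0.2819      0.6907      0.2603       2.369
  C           -0.1719      0.2579      0.1719      0.2579
  E              0.11      0.9486      0.4322       2.627
  solve Keq expr → x = 0.08596; check Q = 239.1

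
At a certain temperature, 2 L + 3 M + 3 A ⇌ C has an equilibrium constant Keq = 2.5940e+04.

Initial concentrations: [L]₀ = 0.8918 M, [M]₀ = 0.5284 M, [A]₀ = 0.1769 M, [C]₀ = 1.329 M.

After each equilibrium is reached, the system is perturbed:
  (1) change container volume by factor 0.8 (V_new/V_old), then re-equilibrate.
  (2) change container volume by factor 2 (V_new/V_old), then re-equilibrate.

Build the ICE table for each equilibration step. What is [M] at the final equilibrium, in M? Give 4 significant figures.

Q₀ = 2046 vs Keq = 2.5940e+04 ⇒ Q<K, forward
Step 1:
                    L           M           A           C
  Initial      0.8918      0.5284      0.1769       1.329
  Change     -0.05498    -0.08247    -0.08247     0.02749
  Equil        0.8368      0.4459     0.09443       1.356
  solve Keq expr → x = 0.02749; check Q = 2.5940e+04
Then change container volume by factor 0.8 (V_new/V_old).
Step 2:
                    L           M           A           C
  Initial       1.046      0.5574       0.118       1.696
  Change     -0.02721    -0.04082    -0.04082     0.01361
  Equil         1.019      0.5166     0.07722       1.709
  solve Keq expr → x = 0.01361; check Q = 2.5940e+04
Then change container volume by factor 2 (V_new/V_old).
Step 3:
                    L           M           A           C
  Initial      0.5094      0.2583     0.03861      0.8546
  Change      0.06168     0.09253     0.09253    -0.03084
  Equil        0.5711      0.3508      0.1311      0.8238
  solve Keq expr → x = -0.03084; check Q = 2.5940e+04

[M]_eq = 0.3508 M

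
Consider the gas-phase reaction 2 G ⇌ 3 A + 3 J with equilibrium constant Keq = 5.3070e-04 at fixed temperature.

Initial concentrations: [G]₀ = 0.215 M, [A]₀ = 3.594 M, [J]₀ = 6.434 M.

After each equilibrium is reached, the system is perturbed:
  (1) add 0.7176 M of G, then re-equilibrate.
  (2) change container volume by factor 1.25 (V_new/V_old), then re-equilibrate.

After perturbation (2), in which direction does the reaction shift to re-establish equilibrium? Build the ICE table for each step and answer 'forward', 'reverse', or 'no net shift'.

Q₀ = 2.6749e+05 vs Keq = 5.3070e-04 ⇒ Q>K, reverse
Step 1:
                    G           A           J
  init          0.215       3.594       6.434
  Δ             2.361      -3.541      -3.541
  eq            2.576      0.0526       2.893
  solve Keq expr → x = -1.18; check Q = 5.3070e-04
Then add 0.7176 M of G.
Step 2:
                    G           A           J
  init          3.294      0.0526       2.893
  Δ         -0.006062    0.009093    0.009093
  eq            3.287     0.06169       2.902
  solve Keq expr → x = 0.003031; check Q = 5.3070e-04
Then change container volume by factor 1.25 (V_new/V_old).
Step 3:
                    G           A           J
  init           2.63     0.04935       2.321
  Δ          -0.01097     0.01645     0.01645
  eq            2.619      0.0658       2.338
  solve Keq expr → x = 0.005483; check Q = 5.3070e-04

Direction: forward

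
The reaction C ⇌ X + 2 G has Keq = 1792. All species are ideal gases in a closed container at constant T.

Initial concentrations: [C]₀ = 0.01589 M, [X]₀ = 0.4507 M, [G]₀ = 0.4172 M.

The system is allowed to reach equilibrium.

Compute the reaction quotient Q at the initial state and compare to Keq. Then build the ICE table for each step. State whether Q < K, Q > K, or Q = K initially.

Q₀ = 4.937; Q < K (proceeds forward)

Q₀ = 4.937 vs Keq = 1792 ⇒ Q<K, forward
Step 1:
                  C         X         G
  init      0.01589    0.4507    0.4172
  Δ        -0.01584   0.01584   0.03168
  eq      5.2457e-05    0.4665    0.4489
  solve Keq expr → x = 0.01584; check Q = 1792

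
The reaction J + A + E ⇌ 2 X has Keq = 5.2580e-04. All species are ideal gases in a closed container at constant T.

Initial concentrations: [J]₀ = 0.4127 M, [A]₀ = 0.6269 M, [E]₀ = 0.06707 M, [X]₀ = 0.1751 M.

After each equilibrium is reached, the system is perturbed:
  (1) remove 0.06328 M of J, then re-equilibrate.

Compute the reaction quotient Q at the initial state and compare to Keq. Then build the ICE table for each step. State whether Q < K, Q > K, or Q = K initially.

Q₀ = 1.767 vs Keq = 5.2580e-04 ⇒ Q>K, reverse
Step 1:
                   J          A          E          X
  init        0.4127     0.6269    0.06707     0.1751
  Δ          0.08489    0.08489    0.08489    -0.1698
  eq          0.4976     0.7118      0.152    0.00532
  solve Keq expr → x = -0.08489; check Q = 5.2580e-04
Then remove 0.06328 M of J.
Step 2:
                   J          A          E          X
  init        0.4343     0.7118      0.152    0.00532
  Δ       1.7267e-04 1.7267e-04 1.7267e-04 -3.4534e-04
  eq          0.4345      0.712     0.1521   0.004974
  solve Keq expr → x = -1.7267e-04; check Q = 5.2580e-04

Q₀ = 1.767; Q > K (proceeds reverse)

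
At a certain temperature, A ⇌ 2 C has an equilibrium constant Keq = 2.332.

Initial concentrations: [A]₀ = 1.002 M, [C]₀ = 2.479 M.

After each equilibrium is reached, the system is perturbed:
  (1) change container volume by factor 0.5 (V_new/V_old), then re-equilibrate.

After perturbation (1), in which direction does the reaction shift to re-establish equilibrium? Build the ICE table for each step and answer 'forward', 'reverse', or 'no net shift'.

Q₀ = 6.133 vs Keq = 2.332 ⇒ Q>K, reverse
Step 1:
                  A         C
  init        1.002     2.479
  Δ          0.3513   -0.7025
  eq          1.353     1.776
  solve Keq expr → x = -0.3513; check Q = 2.332
Then change container volume by factor 0.5 (V_new/V_old).
Step 2:
                  A         C
  init        2.707     3.553
  Δ          0.4252   -0.8505
  eq          3.132     2.702
  solve Keq expr → x = -0.4252; check Q = 2.332

Direction: reverse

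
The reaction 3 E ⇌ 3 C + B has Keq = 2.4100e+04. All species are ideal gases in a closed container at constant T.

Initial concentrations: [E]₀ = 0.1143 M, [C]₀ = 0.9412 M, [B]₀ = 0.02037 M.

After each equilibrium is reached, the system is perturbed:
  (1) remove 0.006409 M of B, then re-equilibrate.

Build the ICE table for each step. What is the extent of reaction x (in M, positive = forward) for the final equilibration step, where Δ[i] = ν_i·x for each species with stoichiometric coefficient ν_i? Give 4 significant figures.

Q₀ = 11.37 vs Keq = 2.4100e+04 ⇒ Q<K, forward
Step 1:
                    E           C           B
  init         0.1143      0.9412     0.02037
  Δ           -0.1007      0.1007     0.03356
  eq          0.01363       1.042     0.05393
  solve Keq expr → x = 0.03356; check Q = 2.4100e+04
Then remove 0.006409 M of B.
Step 2:
                    E           C           B
  init        0.01363       1.042     0.04752
  Δ       -5.3953e-04  5.3953e-04  1.7984e-04
  eq          0.01309       1.042      0.0477
  solve Keq expr → x = 1.7984e-04; check Q = 2.4100e+04

x = 1.7984e-04 M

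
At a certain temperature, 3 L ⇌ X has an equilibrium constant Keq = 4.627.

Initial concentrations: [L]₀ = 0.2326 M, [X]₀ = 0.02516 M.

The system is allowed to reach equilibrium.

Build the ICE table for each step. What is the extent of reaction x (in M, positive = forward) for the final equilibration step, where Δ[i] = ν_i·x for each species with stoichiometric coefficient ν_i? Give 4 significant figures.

Q₀ = 1.999 vs Keq = 4.627 ⇒ Q<K, forward
Step 1:
                  L         X
  I          0.2326   0.02516
  C        -0.03372   0.01124
  E          0.1989    0.0364
  solve Keq expr → x = 0.01124; check Q = 4.627

x = 0.01124 M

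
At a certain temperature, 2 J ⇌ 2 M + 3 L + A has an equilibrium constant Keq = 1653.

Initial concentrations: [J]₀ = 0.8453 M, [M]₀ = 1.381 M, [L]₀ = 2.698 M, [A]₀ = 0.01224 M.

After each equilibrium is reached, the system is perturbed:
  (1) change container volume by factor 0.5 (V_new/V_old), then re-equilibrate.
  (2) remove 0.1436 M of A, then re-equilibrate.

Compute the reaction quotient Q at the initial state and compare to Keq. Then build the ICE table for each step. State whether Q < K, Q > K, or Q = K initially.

Q₀ = 0.6416; Q < K (proceeds forward)

Q₀ = 0.6416 vs Keq = 1653 ⇒ Q<K, forward
Step 1:
                    J           M           L           A
  init         0.8453       1.381       2.698     0.01224
  Δ           -0.6435      0.6435      0.9653      0.3218
  eq           0.2018       2.025       3.663       0.334
  solve Keq expr → x = 0.3218; check Q = 1653
Then change container volume by factor 0.5 (V_new/V_old).
Step 2:
                    J           M           L           A
  init         0.4036       4.049       7.327       0.668
  Δ            0.5224     -0.5224     -0.7836     -0.2612
  eq           0.9259       3.527       6.543      0.4068
  solve Keq expr → x = -0.2612; check Q = 1653
Then remove 0.1436 M of A.
Step 3:
                    J           M           L           A
  init         0.9259       3.527       6.543      0.2632
  Δ          -0.08264     0.08264       0.124     0.04132
  eq           0.8433       3.609       6.667      0.3045
  solve Keq expr → x = 0.04132; check Q = 1653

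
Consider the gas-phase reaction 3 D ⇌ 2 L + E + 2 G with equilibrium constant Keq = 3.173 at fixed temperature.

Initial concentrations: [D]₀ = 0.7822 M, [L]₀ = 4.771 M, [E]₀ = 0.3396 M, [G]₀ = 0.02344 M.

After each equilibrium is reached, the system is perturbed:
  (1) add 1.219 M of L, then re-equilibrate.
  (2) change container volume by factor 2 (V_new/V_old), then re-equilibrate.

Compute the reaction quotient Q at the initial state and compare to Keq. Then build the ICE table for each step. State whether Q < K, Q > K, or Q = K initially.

Q₀ = 0.008875 vs Keq = 3.173 ⇒ Q<K, forward
Step 1:
                   D          L          E          G
  I           0.7822      4.771     0.3396    0.02344
  C          -0.2684     0.1789    0.08946     0.1789
  E           0.5138       4.95     0.4291     0.2024
  solve Keq expr → x = 0.08946; check Q = 3.173
Then add 1.219 M of L.
Step 2:
                   D          L          E          G
  I           0.5138      6.169     0.4291     0.2024
  C           0.0323   -0.02153   -0.01077   -0.02153
  E           0.5461      6.147     0.4183     0.1808
  solve Keq expr → x = -0.01077; check Q = 3.173
Then change container volume by factor 2 (V_new/V_old).
Step 3:
                   D          L          E          G
  I           0.2731      3.074     0.2091    0.09041
  C         -0.05205     0.0347    0.01735     0.0347
  E            0.221      3.108     0.2265     0.1251
  solve Keq expr → x = 0.01735; check Q = 3.173

Q₀ = 0.008875; Q < K (proceeds forward)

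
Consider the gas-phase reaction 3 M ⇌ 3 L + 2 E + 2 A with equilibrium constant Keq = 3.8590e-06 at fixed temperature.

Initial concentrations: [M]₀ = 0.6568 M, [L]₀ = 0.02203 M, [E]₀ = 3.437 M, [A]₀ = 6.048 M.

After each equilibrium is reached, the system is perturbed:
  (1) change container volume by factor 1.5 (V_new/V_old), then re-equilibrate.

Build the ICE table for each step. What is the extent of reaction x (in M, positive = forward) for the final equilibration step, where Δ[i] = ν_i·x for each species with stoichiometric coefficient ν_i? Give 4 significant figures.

Q₀ = 0.01631 vs Keq = 3.8590e-06 ⇒ Q>K, reverse
Step 1:
                    M           L           E           A
  Initial      0.6568     0.02203       3.437       6.048
  Change      0.02062    -0.02062    -0.01375    -0.01375
  Equil        0.6774    0.001411       3.423       6.034
  solve Keq expr → x = -0.006873; check Q = 3.8590e-06
Then change container volume by factor 1.5 (V_new/V_old).
Step 2:
                    M           L           E           A
  Initial      0.4516  9.4091e-04       2.282       4.023
  Change  -6.7197e-04  6.7197e-04  4.4798e-04  4.4798e-04
  Equil        0.4509    0.001613       2.283       4.023
  solve Keq expr → x = 2.2399e-04; check Q = 3.8590e-06

x = 2.2399e-04 M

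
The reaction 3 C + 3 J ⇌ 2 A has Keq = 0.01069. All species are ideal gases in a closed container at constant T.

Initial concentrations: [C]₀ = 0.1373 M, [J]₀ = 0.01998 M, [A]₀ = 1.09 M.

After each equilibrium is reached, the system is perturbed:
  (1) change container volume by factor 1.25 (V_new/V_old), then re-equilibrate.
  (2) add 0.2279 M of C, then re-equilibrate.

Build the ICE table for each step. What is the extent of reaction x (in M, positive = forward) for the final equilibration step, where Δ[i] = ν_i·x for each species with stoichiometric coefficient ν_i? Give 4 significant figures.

Q₀ = 5.7551e+07 vs Keq = 0.01069 ⇒ Q>K, reverse
Step 1:
                   C          J          A
  Initial     0.1373    0.01998       1.09
  Change       1.262      1.262    -0.8415
  Equil          1.4      1.282     0.2485
  solve Keq expr → x = -0.4207; check Q = 0.01069
Then change container volume by factor 1.25 (V_new/V_old).
Step 2:
                   C          J          A
  Initial       1.12      1.026     0.1988
  Change      0.0684     0.0684    -0.0456
  Equil        1.188      1.094     0.1532
  solve Keq expr → x = -0.0228; check Q = 0.01069
Then add 0.2279 M of C.
Step 3:
                   C          J          A
  Initial      1.416      1.094     0.1532
  Change    -0.04063   -0.04063    0.02709
  Equil        1.375      1.054     0.1803
  solve Keq expr → x = 0.01354; check Q = 0.01069

x = 0.01354 M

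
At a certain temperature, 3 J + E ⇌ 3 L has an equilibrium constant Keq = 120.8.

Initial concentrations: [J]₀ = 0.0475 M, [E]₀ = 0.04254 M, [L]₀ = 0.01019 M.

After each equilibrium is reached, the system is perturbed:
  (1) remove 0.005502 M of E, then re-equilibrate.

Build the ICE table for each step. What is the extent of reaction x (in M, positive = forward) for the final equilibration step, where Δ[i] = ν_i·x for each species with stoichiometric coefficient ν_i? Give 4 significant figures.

x = -2.5501e-04 M

Q₀ = 0.2321 vs Keq = 120.8 ⇒ Q<K, forward
Step 1:
                  J         E         L
  Initial    0.0475   0.04254   0.01019
  Change   -0.02534 -0.008446   0.02534
  Equil     0.02216   0.03409   0.03553
  solve Keq expr → x = 0.008446; check Q = 120.8
Then remove 0.005502 M of E.
Step 2:
                  J         E         L
  Initial   0.02216   0.02859   0.03553
  Change  7.6502e-04 2.5501e-04 -7.6502e-04
  Equil     0.02293   0.02885   0.03476
  solve Keq expr → x = -2.5501e-04; check Q = 120.8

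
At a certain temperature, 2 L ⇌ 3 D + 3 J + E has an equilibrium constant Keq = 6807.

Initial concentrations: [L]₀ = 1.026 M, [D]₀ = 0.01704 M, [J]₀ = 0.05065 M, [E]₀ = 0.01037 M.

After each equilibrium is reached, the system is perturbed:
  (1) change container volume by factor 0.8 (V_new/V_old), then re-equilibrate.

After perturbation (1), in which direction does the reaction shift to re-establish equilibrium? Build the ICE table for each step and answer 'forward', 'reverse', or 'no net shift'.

Direction: reverse

Q₀ = 6.3333e-12 vs Keq = 6807 ⇒ Q<K, forward
Step 1:
                    L           D           J           E
  init          1.026     0.01704     0.05065     0.01037
  Δ           -0.9953       1.493       1.493      0.4976
  eq          0.03074        1.51       1.544       0.508
  solve Keq expr → x = 0.4976; check Q = 6807
Then change container volume by factor 0.8 (V_new/V_old).
Step 2:
                    L           D           J           E
  init        0.03842       1.887       1.929       0.635
  Δ           0.02431    -0.03647    -0.03647    -0.01216
  eq          0.06274       1.851       1.893      0.6228
  solve Keq expr → x = -0.01216; check Q = 6807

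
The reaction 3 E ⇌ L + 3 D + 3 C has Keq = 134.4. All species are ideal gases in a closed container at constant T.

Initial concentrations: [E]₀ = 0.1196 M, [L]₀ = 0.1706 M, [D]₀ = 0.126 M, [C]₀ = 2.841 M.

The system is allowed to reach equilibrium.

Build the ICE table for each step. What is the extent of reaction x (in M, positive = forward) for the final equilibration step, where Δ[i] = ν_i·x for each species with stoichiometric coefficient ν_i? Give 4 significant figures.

x = 0.01975 M

Q₀ = 4.574 vs Keq = 134.4 ⇒ Q<K, forward
Step 1:
                   E          L          D          C
  init        0.1196     0.1706      0.126      2.841
  Δ         -0.05926    0.01975    0.05926    0.05926
  eq         0.06034     0.1904     0.1853        2.9
  solve Keq expr → x = 0.01975; check Q = 134.4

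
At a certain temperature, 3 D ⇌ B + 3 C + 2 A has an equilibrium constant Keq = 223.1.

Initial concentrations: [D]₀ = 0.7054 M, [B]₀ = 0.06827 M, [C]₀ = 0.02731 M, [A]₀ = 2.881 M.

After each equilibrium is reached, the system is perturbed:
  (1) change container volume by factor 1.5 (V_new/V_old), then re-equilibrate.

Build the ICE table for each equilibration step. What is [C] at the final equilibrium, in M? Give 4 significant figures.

[C]_eq = 0.4222 M

Q₀ = 3.2883e-05 vs Keq = 223.1 ⇒ Q<K, forward
Step 1:
                   D          B          C          A
  init        0.7054    0.06827    0.02731      2.881
  Δ          -0.5681     0.1894     0.5681     0.3787
  eq          0.1373     0.2576     0.5954       3.26
  solve Keq expr → x = 0.1894; check Q = 223.1
Then change container volume by factor 1.5 (V_new/V_old).
Step 2:
                   D          B          C          A
  init       0.09155     0.1718     0.3969      2.173
  Δ         -0.02525   0.008417    0.02525    0.01683
  eq          0.0663     0.1802     0.4222       2.19
  solve Keq expr → x = 0.008417; check Q = 223.1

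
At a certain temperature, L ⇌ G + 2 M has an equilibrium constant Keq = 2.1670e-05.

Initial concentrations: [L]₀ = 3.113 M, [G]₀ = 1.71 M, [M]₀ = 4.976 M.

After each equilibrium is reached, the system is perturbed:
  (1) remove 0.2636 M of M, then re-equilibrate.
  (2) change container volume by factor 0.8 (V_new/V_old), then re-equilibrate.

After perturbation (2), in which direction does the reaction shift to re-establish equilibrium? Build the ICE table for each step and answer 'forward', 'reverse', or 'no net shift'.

Direction: reverse

Q₀ = 13.6 vs Keq = 2.1670e-05 ⇒ Q>K, reverse
Step 1:
                   L          G          M
  init         3.113       1.71      4.976
  Δ             1.71      -1.71      -3.42
  eq           4.823 4.3162e-05      1.556
  solve Keq expr → x = -1.71; check Q = 2.1670e-05
Then remove 0.2636 M of M.
Step 2:
                   L          G          M
  init         4.823 4.3162e-05      1.292
  Δ       -1.9397e-05 1.9397e-05 3.8794e-05
  eq           4.823 6.2559e-05      1.293
  solve Keq expr → x = 1.9397e-05; check Q = 2.1670e-05
Then change container volume by factor 0.8 (V_new/V_old).
Step 3:
                   L          G          M
  init         6.029 7.8199e-05      1.616
  Δ       2.8148e-05 -2.8148e-05 -5.6296e-05
  eq           6.029 5.0051e-05      1.616
  solve Keq expr → x = -2.8148e-05; check Q = 2.1670e-05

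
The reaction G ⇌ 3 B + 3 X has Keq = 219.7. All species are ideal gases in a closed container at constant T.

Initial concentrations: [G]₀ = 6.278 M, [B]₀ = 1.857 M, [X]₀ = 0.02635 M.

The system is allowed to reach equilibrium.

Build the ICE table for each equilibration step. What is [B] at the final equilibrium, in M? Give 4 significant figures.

Q₀ = 1.8662e-05 vs Keq = 219.7 ⇒ Q<K, forward
Step 1:
                  G         B         X
  init        6.278     1.857   0.02635
  Δ         -0.8148     2.444     2.444
  eq          5.463     4.301     2.471
  solve Keq expr → x = 0.8148; check Q = 219.7

[B]_eq = 4.301 M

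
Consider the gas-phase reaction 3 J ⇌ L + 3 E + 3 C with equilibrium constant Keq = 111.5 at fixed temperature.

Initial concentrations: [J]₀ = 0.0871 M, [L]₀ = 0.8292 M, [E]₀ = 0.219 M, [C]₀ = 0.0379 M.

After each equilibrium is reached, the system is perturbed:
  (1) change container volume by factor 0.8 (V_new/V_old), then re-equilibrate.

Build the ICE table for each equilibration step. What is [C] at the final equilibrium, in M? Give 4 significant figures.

[C]_eq = 0.1448 M

Q₀ = 7.1755e-04 vs Keq = 111.5 ⇒ Q<K, forward
Step 1:
                  J         L         E         C
  Initial    0.0871    0.8292     0.219    0.0379
  Change   -0.08013   0.02671   0.08013   0.08013
  Equil    0.006965    0.8559    0.2991     0.118
  solve Keq expr → x = 0.02671; check Q = 111.5
Then change container volume by factor 0.8 (V_new/V_old).
Step 2:
                  J         L         E         C
  Initial  0.008706      1.07    0.3739    0.1475
  Change   0.002715 -9.0484e-04 -0.002715 -0.002715
  Equil     0.01142     1.069    0.3712    0.1448
  solve Keq expr → x = -9.0484e-04; check Q = 111.5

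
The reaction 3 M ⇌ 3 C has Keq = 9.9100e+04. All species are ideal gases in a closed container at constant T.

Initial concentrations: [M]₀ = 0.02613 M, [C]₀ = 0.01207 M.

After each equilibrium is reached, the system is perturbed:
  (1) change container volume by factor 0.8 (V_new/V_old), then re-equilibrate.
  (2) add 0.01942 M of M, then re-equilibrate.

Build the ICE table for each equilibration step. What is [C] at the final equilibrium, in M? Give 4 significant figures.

Q₀ = 0.09856 vs Keq = 9.9100e+04 ⇒ Q<K, forward
Step 1:
                    M           C
  Initial     0.02613     0.01207
  Change     -0.02532     0.02532
  Equil    8.0802e-04     0.03739
  solve Keq expr → x = 0.008441; check Q = 9.9100e+04
Then change container volume by factor 0.8 (V_new/V_old).
Step 2:
                    M           C
  Initial     0.00101     0.04674
  Change            0           0
  Equil       0.00101     0.04674
  solve Keq expr → x = 0; check Q = 9.9100e+04
Then add 0.01942 M of M.
Step 3:
                    M           C
  Initial     0.02043     0.04674
  Change     -0.01901     0.01901
  Equil      0.001421     0.06575
  solve Keq expr → x = 0.006336; check Q = 9.9100e+04

[C]_eq = 0.06575 M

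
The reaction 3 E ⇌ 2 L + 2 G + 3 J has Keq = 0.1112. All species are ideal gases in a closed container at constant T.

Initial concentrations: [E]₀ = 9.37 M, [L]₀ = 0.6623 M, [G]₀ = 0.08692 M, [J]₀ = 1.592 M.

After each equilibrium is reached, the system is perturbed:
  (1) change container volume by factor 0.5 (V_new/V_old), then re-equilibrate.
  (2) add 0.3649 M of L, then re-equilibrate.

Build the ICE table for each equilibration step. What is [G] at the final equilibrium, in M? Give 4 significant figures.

Q₀ = 1.6254e-05 vs Keq = 0.1112 ⇒ Q<K, forward
Step 1:
                   E          L          G          J
  I             9.37     0.6623    0.08692      1.592
  C           -1.335     0.8901     0.8901      1.335
  E            8.035      1.552      0.977      2.927
  solve Keq expr → x = 0.445; check Q = 0.1112
Then change container volume by factor 0.5 (V_new/V_old).
Step 2:
                   E          L          G          J
  I            16.07      3.105      1.954      5.854
  C            1.284    -0.8563    -0.8563     -1.284
  E            17.35      2.248      1.098       4.57
  solve Keq expr → x = -0.4282; check Q = 0.1112
Then add 0.3649 M of L.
Step 3:
                   E          L          G          J
  I            17.35      2.613      1.098       4.57
  C           0.1151    -0.0767    -0.0767    -0.1151
  E            17.47      2.537      1.021      4.455
  solve Keq expr → x = -0.03835; check Q = 0.1112

[G]_eq = 1.021 M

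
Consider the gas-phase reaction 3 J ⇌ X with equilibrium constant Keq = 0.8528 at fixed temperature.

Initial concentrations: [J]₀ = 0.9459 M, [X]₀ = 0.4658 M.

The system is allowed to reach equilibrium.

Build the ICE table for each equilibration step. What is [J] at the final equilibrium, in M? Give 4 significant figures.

[J]_eq = 0.838 M

Q₀ = 0.5504 vs Keq = 0.8528 ⇒ Q<K, forward
Step 1:
                  J         X
  I          0.9459    0.4658
  C         -0.1079   0.03598
  E           0.838    0.5018
  solve Keq expr → x = 0.03598; check Q = 0.8528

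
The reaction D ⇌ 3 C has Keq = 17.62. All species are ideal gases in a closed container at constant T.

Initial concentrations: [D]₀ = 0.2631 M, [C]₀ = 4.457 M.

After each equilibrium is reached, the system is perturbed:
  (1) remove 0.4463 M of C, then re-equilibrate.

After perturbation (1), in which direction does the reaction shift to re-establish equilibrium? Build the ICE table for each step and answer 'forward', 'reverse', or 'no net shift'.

Direction: forward

Q₀ = 336.5 vs Keq = 17.62 ⇒ Q>K, reverse
Step 1:
                   D          C
  I           0.2631      4.457
  C           0.6455     -1.937
  E           0.9086       2.52
  solve Keq expr → x = -0.6455; check Q = 17.62
Then remove 0.4463 M of C.
Step 2:
                   D          C
  I           0.9086      2.074
  C          -0.1125     0.3376
  E           0.7961      2.412
  solve Keq expr → x = 0.1125; check Q = 17.62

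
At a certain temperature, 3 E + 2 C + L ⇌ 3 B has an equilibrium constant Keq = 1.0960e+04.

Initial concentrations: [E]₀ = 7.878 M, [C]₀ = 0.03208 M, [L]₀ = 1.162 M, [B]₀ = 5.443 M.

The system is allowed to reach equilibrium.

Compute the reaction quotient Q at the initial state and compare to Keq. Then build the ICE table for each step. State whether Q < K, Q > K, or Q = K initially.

Q₀ = 275.8; Q < K (proceeds forward)

Q₀ = 275.8 vs Keq = 1.0960e+04 ⇒ Q<K, forward
Step 1:
                  E         C         L         B
  init        7.878   0.03208     1.162     5.443
  Δ         -0.0403  -0.02686  -0.01343    0.0403
  eq          7.838  0.005215     1.149     5.483
  solve Keq expr → x = 0.01343; check Q = 1.0960e+04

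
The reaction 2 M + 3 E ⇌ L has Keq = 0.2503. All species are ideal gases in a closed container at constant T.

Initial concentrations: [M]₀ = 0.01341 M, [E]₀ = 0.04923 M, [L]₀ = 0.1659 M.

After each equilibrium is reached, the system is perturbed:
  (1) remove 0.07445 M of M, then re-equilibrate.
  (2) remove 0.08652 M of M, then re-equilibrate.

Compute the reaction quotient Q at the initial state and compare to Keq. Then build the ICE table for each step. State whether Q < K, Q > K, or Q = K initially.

Q₀ = 7.7321e+06 vs Keq = 0.2503 ⇒ Q>K, reverse
Step 1:
                    M           E           L
  Initial     0.01341     0.04923      0.1659
  Change       0.3232      0.4847     -0.1616
  Equil        0.3366       0.534    0.004317
  solve Keq expr → x = -0.1616; check Q = 0.2503
Then remove 0.07445 M of M.
Step 2:
                    M           E           L
  Initial      0.2621       0.534    0.004317
  Change     0.003129    0.004693   -0.001564
  Equil        0.2653      0.5387    0.002753
  solve Keq expr → x = -0.001564; check Q = 0.2503
Then remove 0.08652 M of M.
Step 3:
                    M           E           L
  Initial      0.1787      0.5387    0.002753
  Change     0.002863    0.004294   -0.001431
  Equil        0.1816       0.543    0.001321
  solve Keq expr → x = -0.001431; check Q = 0.2503

Q₀ = 7.7321e+06; Q > K (proceeds reverse)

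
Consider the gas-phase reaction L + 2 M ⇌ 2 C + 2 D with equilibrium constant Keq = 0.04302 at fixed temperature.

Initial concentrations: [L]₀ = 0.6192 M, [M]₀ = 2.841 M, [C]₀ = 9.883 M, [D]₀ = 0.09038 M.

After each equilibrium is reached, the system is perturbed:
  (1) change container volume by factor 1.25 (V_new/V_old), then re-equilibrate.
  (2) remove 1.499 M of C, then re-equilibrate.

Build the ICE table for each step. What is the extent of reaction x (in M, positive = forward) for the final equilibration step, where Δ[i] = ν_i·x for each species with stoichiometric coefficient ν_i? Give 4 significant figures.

x = 0.004808 M

Q₀ = 0.1596 vs Keq = 0.04302 ⇒ Q>K, reverse
Step 1:
                    L           M           C           D
  Initial      0.6192       2.841       9.883     0.09038
  Change      0.02089     0.04177    -0.04177    -0.04177
  Equil        0.6401       2.883       9.841     0.04861
  solve Keq expr → x = -0.02089; check Q = 0.04302
Then change container volume by factor 1.25 (V_new/V_old).
Step 2:
                    L           M           C           D
  Initial      0.5121       2.306       7.873     0.03889
  Change    -0.002195    -0.00439     0.00439     0.00439
  Equil        0.5099       2.302       7.877     0.04328
  solve Keq expr → x = 0.002195; check Q = 0.04302
Then remove 1.499 M of C.
Step 3:
                    L           M           C           D
  Initial      0.5099       2.302       6.378     0.04328
  Change    -0.004808   -0.009616    0.009616    0.009616
  Equil        0.5051       2.292       6.388     0.05289
  solve Keq expr → x = 0.004808; check Q = 0.04302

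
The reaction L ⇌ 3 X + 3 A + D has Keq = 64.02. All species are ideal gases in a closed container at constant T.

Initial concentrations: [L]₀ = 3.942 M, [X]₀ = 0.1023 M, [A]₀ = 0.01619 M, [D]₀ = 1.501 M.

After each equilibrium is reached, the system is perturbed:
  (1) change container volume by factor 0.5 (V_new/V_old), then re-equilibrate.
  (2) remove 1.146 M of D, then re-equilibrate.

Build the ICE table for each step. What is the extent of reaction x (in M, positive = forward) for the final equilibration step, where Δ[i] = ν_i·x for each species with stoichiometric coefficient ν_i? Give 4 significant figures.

Q₀ = 1.7299e-09 vs Keq = 64.02 ⇒ Q<K, forward
Step 1:
                    L           X           A           D
  Initial       3.942      0.1023     0.01619       1.501
  Change      -0.6923       2.077       2.077      0.6923
  Equil          3.25       2.179       2.093       2.193
  solve Keq expr → x = 0.6923; check Q = 64.02
Then change container volume by factor 0.5 (V_new/V_old).
Step 2:
                    L           X           A           D
  Initial       6.499       4.358       4.186       4.387
  Change       0.6791      -2.037      -2.037     -0.6791
  Equil         7.179       2.321       2.149       3.707
  solve Keq expr → x = -0.6791; check Q = 64.02
Then remove 1.146 M of D.
Step 3:
                    L           X           A           D
  Initial       7.179       2.321       2.149       2.561
  Change     -0.04422      0.1327      0.1327     0.04422
  Equil         7.134       2.453       2.281       2.606
  solve Keq expr → x = 0.04422; check Q = 64.02

x = 0.04422 M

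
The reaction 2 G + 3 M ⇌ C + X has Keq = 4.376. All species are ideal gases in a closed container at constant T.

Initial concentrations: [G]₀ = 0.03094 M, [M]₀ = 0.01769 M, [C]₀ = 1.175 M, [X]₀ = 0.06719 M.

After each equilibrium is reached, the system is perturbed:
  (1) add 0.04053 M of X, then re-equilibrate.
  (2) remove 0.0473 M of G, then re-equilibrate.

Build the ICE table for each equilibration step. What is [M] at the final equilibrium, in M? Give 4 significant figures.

[M]_eq = 0.3257 M

Q₀ = 1.4898e+07 vs Keq = 4.376 ⇒ Q>K, reverse
Step 1:
                  G         M         C         X
  Initial   0.03094   0.01769     1.175   0.06719
  Change     0.1323    0.1984  -0.06613  -0.06613
  Equil      0.1632    0.2161     1.109   0.00106
  solve Keq expr → x = -0.06613; check Q = 4.376
Then add 0.04053 M of X.
Step 2:
                  G         M         C         X
  Initial    0.1632    0.2161     1.109   0.04159
  Change    0.06888    0.1033  -0.03444  -0.03444
  Equil      0.2321    0.3194     1.074  0.007148
  solve Keq expr → x = -0.03444; check Q = 4.376
Then remove 0.0473 M of G.
Step 3:
                  G         M         C         X
  Initial    0.1848    0.3194     1.074  0.007148
  Change    0.00422   0.00633  -0.00211  -0.00211
  Equil       0.189    0.3257     1.072  0.005038
  solve Keq expr → x = -0.00211; check Q = 4.376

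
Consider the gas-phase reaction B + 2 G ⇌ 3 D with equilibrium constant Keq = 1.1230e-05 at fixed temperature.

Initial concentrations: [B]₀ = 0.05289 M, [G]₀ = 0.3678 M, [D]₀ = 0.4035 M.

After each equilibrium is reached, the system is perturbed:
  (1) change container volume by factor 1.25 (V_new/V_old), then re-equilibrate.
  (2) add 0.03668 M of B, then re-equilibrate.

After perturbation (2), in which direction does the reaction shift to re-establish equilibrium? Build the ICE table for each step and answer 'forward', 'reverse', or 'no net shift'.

Direction: forward

Q₀ = 9.182 vs Keq = 1.1230e-05 ⇒ Q>K, reverse
Step 1:
                   B          G          D
  init       0.05289     0.3678     0.4035
  Δ           0.1314     0.2628    -0.3941
  eq          0.1843     0.6306    0.00937
  solve Keq expr → x = -0.1314; check Q = 1.1230e-05
Then change container volume by factor 1.25 (V_new/V_old).
Step 2:
                   B          G          D
  init        0.1474     0.5044   0.007496
  Δ                0          0          0
  eq          0.1474     0.5044   0.007496
  solve Keq expr → x = 0; check Q = 1.1230e-05
Then add 0.03668 M of B.
Step 3:
                   B          G          D
  init        0.1841     0.5044   0.007496
  Δ       -1.8983e-04 -3.7966e-04 5.6949e-04
  eq          0.1839     0.5041   0.008066
  solve Keq expr → x = 1.8983e-04; check Q = 1.1230e-05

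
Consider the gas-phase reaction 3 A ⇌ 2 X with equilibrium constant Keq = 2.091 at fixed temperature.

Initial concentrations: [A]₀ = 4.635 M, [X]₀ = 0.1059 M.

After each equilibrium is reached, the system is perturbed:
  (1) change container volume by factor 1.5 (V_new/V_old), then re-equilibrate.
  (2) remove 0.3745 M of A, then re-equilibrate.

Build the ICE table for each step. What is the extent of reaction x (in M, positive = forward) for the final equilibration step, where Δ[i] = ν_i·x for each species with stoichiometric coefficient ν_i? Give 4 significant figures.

Q₀ = 1.1263e-04 vs Keq = 2.091 ⇒ Q<K, forward
Step 1:
                   A          X
  init         4.635     0.1059
  Δ           -3.276      2.184
  eq           1.359       2.29
  solve Keq expr → x = 1.092; check Q = 2.091
Then change container volume by factor 1.5 (V_new/V_old).
Step 2:
                   A          X
  init        0.9058      1.527
  Δ           0.1005   -0.06701
  eq           1.006       1.46
  solve Keq expr → x = -0.0335; check Q = 2.091
Then remove 0.3745 M of A.
Step 3:
                   A          X
  init        0.6318       1.46
  Δ           0.2851    -0.1901
  eq          0.9169       1.27
  solve Keq expr → x = -0.09504; check Q = 2.091

x = -0.09504 M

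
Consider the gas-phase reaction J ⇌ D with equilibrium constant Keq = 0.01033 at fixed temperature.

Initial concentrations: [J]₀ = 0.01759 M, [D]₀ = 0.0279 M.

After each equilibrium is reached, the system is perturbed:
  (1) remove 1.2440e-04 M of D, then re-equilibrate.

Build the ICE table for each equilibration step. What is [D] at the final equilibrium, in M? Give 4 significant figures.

[D]_eq = 4.6384e-04 M

Q₀ = 1.586 vs Keq = 0.01033 ⇒ Q>K, reverse
Step 1:
                    J           D
  I           0.01759      0.0279
  C           0.02743    -0.02743
  E           0.04502  4.6511e-04
  solve Keq expr → x = -0.02743; check Q = 0.01033
Then remove 1.2440e-04 M of D.
Step 2:
                    J           D
  I           0.04502  3.4071e-04
  C       -1.2313e-04  1.2313e-04
  E            0.0449  4.6384e-04
  solve Keq expr → x = 1.2313e-04; check Q = 0.01033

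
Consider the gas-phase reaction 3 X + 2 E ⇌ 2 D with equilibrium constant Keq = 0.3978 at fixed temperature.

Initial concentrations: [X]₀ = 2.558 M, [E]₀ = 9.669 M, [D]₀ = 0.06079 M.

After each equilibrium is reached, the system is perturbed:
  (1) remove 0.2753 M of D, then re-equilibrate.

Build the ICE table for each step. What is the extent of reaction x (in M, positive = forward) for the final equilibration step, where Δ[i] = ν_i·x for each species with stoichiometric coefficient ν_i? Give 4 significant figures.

x = 0.01595 M

Q₀ = 2.3616e-06 vs Keq = 0.3978 ⇒ Q<K, forward
Step 1:
                    X           E           D
  I             2.558       9.669     0.06079
  C            -2.126      -1.417       1.417
  E            0.4321       8.252       1.478
  solve Keq expr → x = 0.7086; check Q = 0.3978
Then remove 0.2753 M of D.
Step 2:
                    X           E           D
  I            0.4321       8.252       1.203
  C          -0.04785     -0.0319      0.0319
  E            0.3842        8.22       1.235
  solve Keq expr → x = 0.01595; check Q = 0.3978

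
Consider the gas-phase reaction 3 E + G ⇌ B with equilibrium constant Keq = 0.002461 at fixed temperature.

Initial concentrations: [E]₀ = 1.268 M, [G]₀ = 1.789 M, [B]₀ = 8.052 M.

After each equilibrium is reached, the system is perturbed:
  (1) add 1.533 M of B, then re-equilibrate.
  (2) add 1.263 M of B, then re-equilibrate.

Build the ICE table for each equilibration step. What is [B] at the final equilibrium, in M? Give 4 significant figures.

Q₀ = 2.208 vs Keq = 0.002461 ⇒ Q>K, reverse
Step 1:
                    E           G           B
  Initial       1.268       1.789       8.052
  Change        6.995       2.332      -2.332
  Equil         8.263       4.121        5.72
  solve Keq expr → x = -2.332; check Q = 0.002461
Then add 1.533 M of B.
Step 2:
                    E           G           B
  Initial       8.263       4.121       7.253
  Change       0.4963      0.1654     -0.1654
  Equil         8.759       4.286       7.088
  solve Keq expr → x = -0.1654; check Q = 0.002461
Then add 1.263 M of B.
Step 3:
                    E           G           B
  Initial       8.759       4.286       8.351
  Change       0.3624      0.1208     -0.1208
  Equil         9.121       4.407        8.23
  solve Keq expr → x = -0.1208; check Q = 0.002461

[B]_eq = 8.23 M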